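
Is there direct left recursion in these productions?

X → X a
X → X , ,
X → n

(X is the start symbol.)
Direct left recursion occurs when N → N α for some non-terminal N (the right-hand side begins with the left-hand side itself).

X → X a: LEFT RECURSIVE (starts with X)
X → X , ,: LEFT RECURSIVE (starts with X)
X → n: starts with n

The grammar has direct left recursion on: X.

Answer: Yes, X is left-recursive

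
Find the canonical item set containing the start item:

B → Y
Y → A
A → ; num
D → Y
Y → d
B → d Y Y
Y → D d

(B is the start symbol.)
First, augment the grammar with B' → B
I₀ = CLOSURE({ [B' → . B] }):
  [B' → . B] has the dot before B: add [B → . Y], [B → . d Y Y]
  [B → . Y] has the dot before Y: add [Y → . A], [Y → . d], [Y → . D d]
  [Y → . A] has the dot before A: add [A → . ; num]
  [Y → . D d] has the dot before D: add [D → . Y]
No further items can be added.

I₀ = { [A → . ; num], [B → . Y], [B → . d Y Y], [B' → . B], [D → . Y], [Y → . A], [Y → . D d], [Y → . d] }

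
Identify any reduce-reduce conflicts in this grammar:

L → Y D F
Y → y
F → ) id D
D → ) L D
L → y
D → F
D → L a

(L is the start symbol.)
Yes — I3: [L → y .] vs [Y → y .]

A reduce-reduce conflict occurs when an LR(0) state has two complete items [A → α .] and [B → β .] — both call for a reduction, and with no lookahead the parser cannot choose between them.

Augment with L' → L and build the canonical LR(0) collection (I0 = CLOSURE({[L' → . L]}), then GOTO on every symbol after a dot until no new states appear). It has 15 states:
  I0: { [L → . Y D F], [L → . y], [L' → . L], [Y → . y] }  — shift
  I1: { [L' → L .] }  — accept
  I2: { [D → . ) L D], [D → . F], [D → . L a], [F → . ) id D], [L → . Y D F], [L → . y], [L → Y . D F], [Y → . y] }  — shift
  I3: { [L → y .], [Y → y .] }  — 2 reduces
  I4: { [D → ) . L D], [F → ) . id D], [L → . Y D F], [L → . y], [Y → . y] }  — shift
  I5: { [F → . ) id D], [L → Y D . F] }  — shift
  I6: { [D → F .] }  — reduce
  I7: { [D → L . a] }  — shift
  I8: { [D → L a .] }  — reduce
  I9: { [F → ) . id D] }  — shift
  I10: { [L → Y D F .] }  — reduce
  I11: { [D → . ) L D], [D → . F], [D → . L a], [F → ) id . D], [F → . ) id D], [L → . Y D F], [L → . y], [Y → . y] }  — shift
  I12: { [F → ) id D .] }  — reduce
  I13: { [D → ) L . D], [D → . ) L D], [D → . F], [D → . L a], [F → . ) id D], [L → . Y D F], [L → . y], [Y → . y] }  — shift
  I14: { [D → ) L D .] }  — reduce

I3 contains complete items [L → y .], [Y → y .] — reduce-reduce conflict.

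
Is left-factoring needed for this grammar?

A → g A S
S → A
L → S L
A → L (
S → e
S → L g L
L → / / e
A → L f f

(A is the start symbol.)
Left-factoring is needed when two productions for the same non-terminal
share a common prefix on the right-hand side.

Productions for A:
  A → g A S
  A → L (
  A → L f f
Productions for S:
  S → A
  S → e
  S → L g L
Productions for L:
  L → S L
  L → / / e

Found common prefix 'L' in productions for A

Answer: Yes, A has productions with common prefix 'L'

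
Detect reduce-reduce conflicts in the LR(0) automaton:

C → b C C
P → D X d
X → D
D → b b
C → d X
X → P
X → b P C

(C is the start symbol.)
No reduce-reduce conflicts

A reduce-reduce conflict occurs when an LR(0) state has two complete items [A → α .] and [B → β .] — both call for a reduction, and with no lookahead the parser cannot choose between them.

Augment with C' → C and build the canonical LR(0) collection (I0 = CLOSURE({[C' → . C]}), then GOTO on every symbol after a dot until no new states appear). It has 17 states:
  I0: { [C → . b C C], [C → . d X], [C' → . C] }  — shift
  I1: { [C' → C .] }  — accept
  I2: { [C → . b C C], [C → . d X], [C → b . C C] }  — shift
  I3: { [C → d . X], [D → . b b], [P → . D X d], [X → . D], [X → . P], [X → . b P C] }  — shift
  I4: { [D → . b b], [P → . D X d], [P → D . X d], [X → . D], [X → . P], [X → . b P C], [X → D .] }  — shift, reduce
  I5: { [X → P .] }  — reduce
  I6: { [C → d X .] }  — reduce
  I7: { [D → . b b], [D → b . b], [P → . D X d], [X → b . P C] }  — shift
  I8: { [D → . b b], [P → . D X d], [P → D . X d], [X → . D], [X → . P], [X → . b P C] }  — shift
  I9: { [C → . b C C], [C → . d X], [X → b P . C] }  — shift
  I10: { [D → b . b], [D → b b .] }  — shift, reduce
  I11: { [D → b b .] }  — reduce
  I12: { [X → b P C .] }  — reduce
  I13: { [P → D X . d] }  — shift
  I14: { [P → D X d .] }  — reduce
  I15: { [C → . b C C], [C → . d X], [C → b C . C] }  — shift
  I16: { [C → b C C .] }  — reduce

No state contains more than one complete item.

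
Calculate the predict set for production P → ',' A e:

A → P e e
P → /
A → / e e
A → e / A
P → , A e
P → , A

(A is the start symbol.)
PREDICT(P → ',' A e) = (FIRST(RHS) \ {ε}) ∪ (FOLLOW(P) if ε ∈ FIRST(RHS), i.e. RHS ⇒* ε)
FIRST(',' A e) = { ',' }
ε ∉ FIRST(',' A e), so FOLLOW(P) is not added.
PREDICT(P → ',' A e) = { ',' }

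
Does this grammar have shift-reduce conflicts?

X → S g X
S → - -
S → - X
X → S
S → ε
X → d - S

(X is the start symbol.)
A shift-reduce conflict occurs when an LR(0) state has both:
  - a complete (reduce) item [A → α .] (dot at the end), and
  - a shift item [B → β . c γ] (dot before a terminal).

Augment with X' → X and build the canonical LR(0) collection (I0 = CLOSURE({[X' → . X]}), then GOTO on every symbol after a dot until no new states appear). It has 11 states:
  I0: { [S → . - -], [S → . - X], [S → .], [X → . S g X], [X → . S], [X → . d - S], [X' → . X] }  — shift, reduce
  I1: { [S → - . -], [S → - . X], [S → . - -], [S → . - X], [S → .], [X → . S g X], [X → . S], [X → . d - S] }  — shift, reduce
  I2: { [X → S . g X], [X → S .] }  — shift, reduce
  I3: { [X' → X .] }  — accept
  I4: { [X → d . - S] }  — shift
  I5: { [S → . - -], [S → . - X], [S → .], [X → d - . S] }  — shift, reduce
  I6: { [X → d - S .] }  — reduce
  I7: { [S → . - -], [S → . - X], [S → .], [X → . S g X], [X → . S], [X → . d - S], [X → S g . X] }  — shift, reduce
  I8: { [X → S g X .] }  — reduce
  I9: { [S → - - .], [S → - . -], [S → - . X], [S → . - -], [S → . - X], [S → .], [X → . S g X], [X → . S], [X → . d - S] }  — shift, 2 reduces
  I10: { [S → - X .] }  — reduce

I0 contains reduce item [S → .] and shift items [S → . - -], [S → . - X], [X → . d - S] — shift-reduce conflict.
I1 contains reduce item [S → .] and shift items [S → . - -], [S → - . -], [S → . - X], [X → . d - S] — shift-reduce conflict.
I2 contains reduce item [X → S .] and shift item [X → S . g X] — shift-reduce conflict.
I5 contains reduce item [S → .] and shift items [S → . - -], [S → . - X] — shift-reduce conflict.
I7 contains reduce item [S → .] and shift items [S → . - -], [S → . - X], [X → . d - S] — shift-reduce conflict.
I9 contains reduce items [S → .], [S → - - .] and shift items [S → . - -], [S → - . -], [S → . - X], [X → . d - S] — shift-reduce conflict.

Answer: Yes — I0: [S → .] vs [S → . - -]; I1: [S → .] vs [S → . - -]; I2: [X → S .] vs [X → S . g X]; I5: [S → .] vs [S → . - -]; I7: [S → .] vs [S → . - -]; I9: [S → .] vs [S → . - -]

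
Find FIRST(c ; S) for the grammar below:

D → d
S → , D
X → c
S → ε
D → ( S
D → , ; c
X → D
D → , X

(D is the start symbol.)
To compute FIRST(c ; S), process the symbols left to right:
Symbol c is a terminal. Add 'c' and stop.
FIRST(c ; S) = { 'c' }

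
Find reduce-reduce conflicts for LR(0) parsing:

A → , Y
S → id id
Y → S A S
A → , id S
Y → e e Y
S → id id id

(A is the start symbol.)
Yes — I9: [S → id id .] vs [S → id id id .]

Augment with A' → A and build the canonical LR(0) collection (I0 = CLOSURE({[A' → . A]}), then GOTO on every symbol after a dot until no new states appear). It has 17 states:
  I0: { [A → . , Y], [A → . , id S], [A' → . A] }  — shift
  I1: { [A → , . Y], [A → , . id S], [S → . id id id], [S → . id id], [Y → . S A S], [Y → . e e Y] }  — shift
  I2: { [A' → A .] }  — accept
  I3: { [A → . , Y], [A → . , id S], [Y → S . A S] }  — shift
  I4: { [A → , Y .] }  — reduce
  I5: { [Y → e . e Y] }  — shift
  I6: { [A → , id . S], [S → . id id id], [S → . id id], [S → id . id id], [S → id . id] }  — shift
  I7: { [A → , id S .] }  — reduce
  I8: { [S → id . id id], [S → id . id], [S → id id . id], [S → id id .] }  — shift, reduce
  I9: { [S → id id . id], [S → id id .], [S → id id id .] }  — shift, 2 reduces
  I10: { [S → id id id .] }  — reduce
  I11: { [S → . id id id], [S → . id id], [Y → . S A S], [Y → . e e Y], [Y → e e . Y] }  — shift
  I12: { [Y → e e Y .] }  — reduce
  I13: { [S → id . id id], [S → id . id] }  — shift
  I14: { [S → id id . id], [S → id id .] }  — shift, reduce
  I15: { [S → . id id id], [S → . id id], [Y → S A . S] }  — shift
  I16: { [Y → S A S .] }  — reduce

I9 contains complete items [S → id id .], [S → id id id .] — reduce-reduce conflict.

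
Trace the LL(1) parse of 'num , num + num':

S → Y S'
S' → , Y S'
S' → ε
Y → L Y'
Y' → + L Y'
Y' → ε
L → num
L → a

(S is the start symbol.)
Stack is shown with the top on the left.

Stack        Input              Action
--------------------------------------
S $          num , num + num $  output S → Y S'
Y S' $       num , num + num $  output Y → L Y'
L Y' S' $    num , num + num $  output L → num
num Y' S' $  num , num + num $  match 'num'
Y' S' $      , num + num $      output Y' → ε
S' $         , num + num $      output S' → , Y S'
, Y S' $     , num + num $      match ','
Y S' $       num + num $        output Y → L Y'
L Y' S' $    num + num $        output L → num
num Y' S' $  num + num $        match 'num'
Y' S' $      + num $            output Y' → + L Y'
+ L Y' S' $  + num $            match '+'
L Y' S' $    num $              output L → num
num Y' S' $  num $              match 'num'
Y' S' $      $                  output Y' → ε
S' $         $                  output S' → ε
$            $                  accept

The string is accepted.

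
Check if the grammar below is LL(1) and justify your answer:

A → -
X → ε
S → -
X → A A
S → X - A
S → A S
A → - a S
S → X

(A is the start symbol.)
No. Predict set conflict for A: { '-' }

A grammar is LL(1) if for each non-terminal N with multiple productions, the predict sets of those productions are pairwise disjoint, where PREDICT(N → α) = (FIRST(α) \ {ε}) ∪ (FOLLOW(N) if α ⇒* ε).

Relevant sets:
  FIRST(A) = { '-' }
  FIRST(X) = { '-', ε }
  FOLLOW(X) = { $, '-' }
  FOLLOW(S) = { $, '-' }

For A:
  PREDICT(A → '-') = { '-' }
  PREDICT(A → '-' a S) = { '-' }
For X:
  PREDICT(X → ε) = { $, '-' }
  PREDICT(X → A A) = { '-' }
For S:
  PREDICT(S → '-') = { '-' }
  PREDICT(S → X '-' A) = { '-' }
  PREDICT(S → A S) = { '-' }
  PREDICT(S → X) = { $, '-' }

Conflict found: Predict set conflict for A: { '-' }
The grammar is NOT LL(1).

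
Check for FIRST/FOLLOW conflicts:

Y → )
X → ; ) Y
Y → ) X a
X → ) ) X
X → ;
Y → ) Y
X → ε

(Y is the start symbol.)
A FIRST/FOLLOW conflict occurs when a non-terminal N has a nullable alternative N → β (β ⇒* ε) and another alternative N → α with FIRST(α) ∩ FOLLOW(N) ≠ ∅: on such a lookahead the parser cannot decide between expanding α and letting N vanish via β.

Nullable non-terminals: X.

X: nullable alternative(s) X → ε; FOLLOW(X) = { 'a' }
  X → ; ) Y: FIRST \ {ε} = { ';' } — disjoint from FOLLOW(X)
  X → ) ) X: FIRST \ {ε} = { ')' } — disjoint from FOLLOW(X)
  X → ;: FIRST \ {ε} = { ';' } — disjoint from FOLLOW(X)
  X → ε: FIRST \ {ε} = { } — this is the only nullable alternative, skip

Y has no nullable alternative, so no FIRST/FOLLOW check is needed there.

No FIRST/FOLLOW conflicts found.

Answer: No FIRST/FOLLOW conflicts.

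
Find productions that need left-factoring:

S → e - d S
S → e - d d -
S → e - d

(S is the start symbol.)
Left-factoring is needed when two productions for the same non-terminal
share a common prefix on the right-hand side.

Productions for S:
  S → e - d S
  S → e - d d -
  S → e - d

Found common prefix 'e - d' in productions for S

Answer: Yes, S has productions with common prefix 'e - d'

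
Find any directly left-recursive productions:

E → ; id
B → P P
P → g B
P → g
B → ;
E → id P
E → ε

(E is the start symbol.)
No direct left recursion

Direct left recursion occurs when N → N α for some non-terminal N (the right-hand side begins with the left-hand side itself).

E → ; id: starts with ';'
B → P P: starts with P
P → g B: starts with g
P → g: starts with g
B → ;: starts with ';'
E → id P: starts with id
E → ε: starts with ε

No direct left recursion found.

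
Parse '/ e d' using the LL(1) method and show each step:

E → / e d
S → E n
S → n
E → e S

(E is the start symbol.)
LL(1) parsing maintains a stack (initially the start symbol over $) and the input. At each step: if the stack top is a terminal, match it against the current input token; if it is a non-terminal N, replace it with the RHS of M[N, lookahead] (the unique production whose predict set contains the lookahead).

Stack is shown with the top on the left.

Stack    Input    Action
------------------------
E $      / e d $  output E → / e d
/ e d $  / e d $  match '/'
e d $    e d $    match 'e'
d $      d $      match 'd'
$        $        accept

The string is accepted.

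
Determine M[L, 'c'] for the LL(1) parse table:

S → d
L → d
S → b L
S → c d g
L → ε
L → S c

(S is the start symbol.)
To find M[L, 'c'], we find productions for L where 'c' is in the predict set (PREDICT(N → α) = (FIRST(α) \ {ε}) ∪ (FOLLOW(N) if α ⇒* ε)).

Relevant sets:
  FIRST(S) = { 'b', 'c', 'd' }
  FOLLOW(L) = { $, 'c' }

L → d: PREDICT = { 'd' }
L → ε: PREDICT = { $, 'c' }
  'c' is in predict set, so this production goes in M[L, 'c']
L → S c: PREDICT = { 'b', 'c', 'd' }
  'c' is in predict set, so this production goes in M[L, 'c']

M[L, 'c'] = L → ε, L → S c  (a multiply-defined cell — the grammar is not LL(1))

Answer: L → ε, L → S c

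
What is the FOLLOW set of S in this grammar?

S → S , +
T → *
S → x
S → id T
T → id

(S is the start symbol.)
S is the start symbol, so $ ∈ FOLLOW(S).
In S → S , +: S is followed by ',' '+', add FIRST(',' '+') \ {ε} = { ',' }

Taking the union: FOLLOW(S) = { $, ',' }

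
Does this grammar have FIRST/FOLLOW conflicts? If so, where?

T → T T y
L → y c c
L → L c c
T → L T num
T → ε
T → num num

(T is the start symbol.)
A FIRST/FOLLOW conflict occurs when a non-terminal N has a nullable alternative N → β (β ⇒* ε) and another alternative N → α with FIRST(α) ∩ FOLLOW(N) ≠ ∅: on such a lookahead the parser cannot decide between expanding α and letting N vanish via β.

Nullable non-terminals: T.
FIRST sets used below: FIRST(T) = { 'num', 'y', ε }, FIRST(L) = { 'y' }

T: nullable alternative(s) T → ε; FOLLOW(T) = { $, 'num', 'y' }
  T → T T y: FIRST \ {ε} = { 'num', 'y' } — overlaps FOLLOW(T) on { 'num', 'y' }: CONFLICT
  T → L T num: FIRST \ {ε} = { 'y' } — overlaps FOLLOW(T) on { 'y' }: CONFLICT
  T → ε: FIRST \ {ε} = { } — this is the only nullable alternative, skip
  T → num num: FIRST \ {ε} = { 'num' } — overlaps FOLLOW(T) on { 'num' }: CONFLICT

L has no nullable alternative, so no FIRST/FOLLOW check is needed there.

So the grammar has 3 FIRST/FOLLOW conflicts (marked CONFLICT above).

Answer: Yes. T → T T y with FOLLOW(T) on { 'num', 'y' }; T → L T num with FOLLOW(T) on { 'y' }; T → num num with FOLLOW(T) on { 'num' }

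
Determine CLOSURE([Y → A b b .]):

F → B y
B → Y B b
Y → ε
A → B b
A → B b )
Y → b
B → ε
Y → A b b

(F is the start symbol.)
To compute CLOSURE, for each item [A → α.Bβ] where B is a non-terminal, add [B → .γ] for all productions B → γ; repeat for the newly added items until nothing changes.

Start with: [Y → A b b .]
The dot is at the end, so nothing is added.

CLOSURE = { [Y → A b b .] }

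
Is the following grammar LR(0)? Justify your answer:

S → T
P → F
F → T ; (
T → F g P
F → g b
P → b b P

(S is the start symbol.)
No. Shift-reduce conflict between [S → T .] and [F → T . ; (]

Augment with S' → S and build the canonical LR(0) collection (I0 = CLOSURE({[S' → . S]}), then GOTO on every symbol after a dot until no new states appear). It has 15 states:
  I0: { [F → . T ; (], [F → . g b], [S → . T], [S' → . S], [T → . F g P] }  — shift
  I1: { [T → F . g P] }  — shift
  I2: { [S' → S .] }  — accept
  I3: { [F → T . ; (], [S → T .] }  — shift, reduce
  I4: { [F → g . b] }  — shift
  I5: { [F → g b .] }  — reduce
  I6: { [F → T ; . (] }  — shift
  I7: { [F → T ; ( .] }  — reduce
  I8: { [F → . T ; (], [F → . g b], [P → . F], [P → . b b P], [T → . F g P], [T → F g . P] }  — shift
  I9: { [P → F .], [T → F . g P] }  — shift, reduce
  I10: { [T → F g P .] }  — reduce
  I11: { [F → T . ; (] }  — shift
  I12: { [P → b . b P] }  — shift
  I13: { [F → . T ; (], [F → . g b], [P → . F], [P → . b b P], [P → b b . P], [T → . F g P] }  — shift
  I14: { [P → b b P .] }  — reduce

Conflict in state I3:
  Shift-reduce conflict between [S → T .] and [F → T . ; (]
So the grammar is NOT LR(0).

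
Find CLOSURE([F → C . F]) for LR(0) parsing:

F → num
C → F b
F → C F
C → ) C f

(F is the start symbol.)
{ [C → . ) C f], [C → . F b], [F → . C F], [F → . num], [F → C . F] }

Start with: [F → C . F]
  [F → C . F] has the dot before F: add [F → . num], [F → . C F]
  [F → . C F] has the dot before C: add [C → . F b], [C → . ) C f]
No further items can be added.

CLOSURE = { [C → . ) C f], [C → . F b], [F → . C F], [F → . num], [F → C . F] }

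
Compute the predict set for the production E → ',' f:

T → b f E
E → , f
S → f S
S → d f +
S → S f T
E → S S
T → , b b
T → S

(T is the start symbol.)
{ ',' }

PREDICT(E → ',' f) = (FIRST(RHS) \ {ε}) ∪ (FOLLOW(E) if ε ∈ FIRST(RHS), i.e. RHS ⇒* ε)
FIRST(',' f) = { ',' }
ε ∉ FIRST(',' f), so FOLLOW(E) is not added.
PREDICT(E → ',' f) = { ',' }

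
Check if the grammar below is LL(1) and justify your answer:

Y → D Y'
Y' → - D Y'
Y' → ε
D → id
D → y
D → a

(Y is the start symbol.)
A grammar is LL(1) if for each non-terminal N with multiple productions, the predict sets of those productions are pairwise disjoint, where PREDICT(N → α) = (FIRST(α) \ {ε}) ∪ (FOLLOW(N) if α ⇒* ε).

Relevant sets:
  FOLLOW(Y') = { $ }

For Y':
  PREDICT(Y' → '-' D Y') = { '-' }
  PREDICT(Y' → ε) = { $ }
For D:
  PREDICT(D → id) = { 'id' }
  PREDICT(D → y) = { 'y' }
  PREDICT(D → a) = { 'a' }
Y has a single production, so nothing to check there.

All predict sets are disjoint. The grammar IS LL(1).

Answer: Yes, the grammar is LL(1).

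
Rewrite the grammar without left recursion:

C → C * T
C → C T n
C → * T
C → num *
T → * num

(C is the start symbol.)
C is directly left-recursive. The standard transformation for
  A → A α₁ | ... | A α_m | β₁ | ... | β_n
is
  A  → β₁ A' | ... | β_n A'
  A' → α₁ A' | ... | α_m A' | ε

C → * T becomes C → * T C'
C → num * becomes C → num * C'
C → C * T becomes C' → * T C'
C → C T n becomes C' → T n C'
Add C' → ε

Productions for other non-terminals are unchanged:
  T → * num

Resulting grammar:
C → * T C'
C → num * C'
C' → * T C'
C' → T n C'
C' → ε
T → * num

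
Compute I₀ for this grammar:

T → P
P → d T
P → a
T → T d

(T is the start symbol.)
First, augment the grammar with T' → T
I₀ = CLOSURE({ [T' → . T] }):
  [T' → . T] has the dot before T: add [T → . P], [T → . T d]
  [T → . P] has the dot before P: add [P → . d T], [P → . a]
No further items can be added.

I₀ = { [P → . a], [P → . d T], [T → . P], [T → . T d], [T' → . T] }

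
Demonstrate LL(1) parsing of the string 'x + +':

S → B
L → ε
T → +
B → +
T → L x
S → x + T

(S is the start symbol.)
LL(1) parsing maintains a stack (initially the start symbol over $) and the input. At each step: if the stack top is a terminal, match it against the current input token; if it is a non-terminal N, replace it with the RHS of M[N, lookahead] (the unique production whose predict set contains the lookahead).

Stack is shown with the top on the left.

Stack    Input    Action
------------------------
S $      x + + $  output S → x + T
x + T $  x + + $  match 'x'
+ T $    + + $    match '+'
T $      + $      output T → +
+ $      + $      match '+'
$        $        accept

The string is accepted.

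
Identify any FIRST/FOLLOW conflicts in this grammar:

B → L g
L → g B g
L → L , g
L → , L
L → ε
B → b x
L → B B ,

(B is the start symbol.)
Yes. L → g B g with FOLLOW(L) on { 'g' }; L → L ',' g with FOLLOW(L) on { ',', 'g' }; L → ',' L with FOLLOW(L) on { ',' }; L → B B ',' with FOLLOW(L) on { ',', 'g' }

Nullable non-terminals: L.
FIRST sets used below: FIRST(L) = { ',', 'b', 'g', ε }, FIRST(B) = { ',', 'b', 'g' }

L: nullable alternative(s) L → ε; FOLLOW(L) = { ',', 'g' }
  L → g B g: FIRST \ {ε} = { 'g' } — overlaps FOLLOW(L) on { 'g' }: CONFLICT
  L → L , g: FIRST \ {ε} = { ',', 'b', 'g' } — overlaps FOLLOW(L) on { ',', 'g' }: CONFLICT
  L → , L: FIRST \ {ε} = { ',' } — overlaps FOLLOW(L) on { ',' }: CONFLICT
  L → ε: FIRST \ {ε} = { } — this is the only nullable alternative, skip
  L → B B ,: FIRST \ {ε} = { ',', 'b', 'g' } — overlaps FOLLOW(L) on { ',', 'g' }: CONFLICT

B has no nullable alternative, so no FIRST/FOLLOW check is needed there.

So the grammar has 4 FIRST/FOLLOW conflicts (marked CONFLICT above).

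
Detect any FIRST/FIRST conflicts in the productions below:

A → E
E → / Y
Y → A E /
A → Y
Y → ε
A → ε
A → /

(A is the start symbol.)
Yes. A → E / A → Y on { '/' }; A → E / A → '/' on { '/' }; A → Y / A → ε on { ε }; A → Y / A → '/' on { '/' }

FIRST sets of the non-terminals at (or reachable through a nullable prefix from) the front of some alternative:
  FIRST(E) = { '/' }
  FIRST(Y) = { '/', ε }
  FIRST(A) = { '/', ε }

Productions for A:
  A → E: FIRST = { '/' }
  A → Y: FIRST = { '/', ε }
  A → ε: FIRST = { ε }
  A → /: FIRST = { '/' }
Productions for Y:
  Y → A E /: FIRST = { '/' }
  Y → ε: FIRST = { ε }
E has only one production, so no FIRST/FIRST conflict is possible there.

Conflict for A: A → E and A → Y
  Overlap: { '/' }
Conflict for A: A → E and A → /
  Overlap: { '/' }
Conflict for A: A → Y and A → ε
  Overlap: { ε }
Conflict for A: A → Y and A → /
  Overlap: { '/' }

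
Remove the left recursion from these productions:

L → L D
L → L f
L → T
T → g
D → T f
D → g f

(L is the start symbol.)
L → T L'
L' → D L'
L' → f L'
L' → ε
T → g
D → T f
D → g f

L is directly left-recursive. The standard transformation for
  A → A α₁ | ... | A α_m | β₁ | ... | β_n
is
  A  → β₁ A' | ... | β_n A'
  A' → α₁ A' | ... | α_m A' | ε

L → T becomes L → T L'
L → L D becomes L' → D L'
L → L f becomes L' → f L'
Add L' → ε

Productions for other non-terminals are unchanged:
  T → g
  D → T f
  D → g f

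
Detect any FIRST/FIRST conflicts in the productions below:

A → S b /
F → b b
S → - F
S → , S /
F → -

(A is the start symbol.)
No FIRST/FIRST conflicts.

Productions for F:
  F → b b: FIRST = { 'b' }
  F → -: FIRST = { '-' }
Productions for S:
  S → - F: FIRST = { '-' }
  S → , S /: FIRST = { ',' }
A has only one production, so no FIRST/FIRST conflict is possible there.

All alternatives of each non-terminal have pairwise disjoint FIRST sets.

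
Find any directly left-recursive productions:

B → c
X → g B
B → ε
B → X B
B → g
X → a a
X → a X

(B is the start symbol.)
B → c: starts with c
X → g B: starts with g
B → ε: starts with ε
B → X B: starts with X
B → g: starts with g
X → a a: starts with a
X → a X: starts with a

No direct left recursion found.

Answer: No direct left recursion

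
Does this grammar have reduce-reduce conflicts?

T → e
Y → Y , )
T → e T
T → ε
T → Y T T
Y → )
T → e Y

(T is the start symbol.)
Yes — I4: [T → .] vs [T → e .]; I6: [T → .] vs [T → e Y .]

A reduce-reduce conflict occurs when an LR(0) state has two complete items [A → α .] and [B → β .] — both call for a reduction, and with no lookahead the parser cannot choose between them.

Augment with T' → T and build the canonical LR(0) collection (I0 = CLOSURE({[T' → . T]}), then GOTO on every symbol after a dot until no new states appear). It has 11 states:
  I0: { [T → . Y T T], [T → . e T], [T → . e Y], [T → . e], [T → .], [T' → . T], [Y → . )], [Y → . Y , )] }  — shift, reduce
  I1: { [Y → ) .] }  — reduce
  I2: { [T' → T .] }  — accept
  I3: { [T → . Y T T], [T → . e T], [T → . e Y], [T → . e], [T → .], [T → Y . T T], [Y → . )], [Y → . Y , )], [Y → Y . , )] }  — shift, reduce
  I4: { [T → . Y T T], [T → . e T], [T → . e Y], [T → . e], [T → .], [T → e . T], [T → e . Y], [T → e .], [Y → . )], [Y → . Y , )] }  — shift, 2 reduces
  I5: { [T → e T .] }  — reduce
  I6: { [T → . Y T T], [T → . e T], [T → . e Y], [T → . e], [T → .], [T → Y . T T], [T → e Y .], [Y → . )], [Y → . Y , )], [Y → Y . , )] }  — shift, 2 reduces
  I7: { [Y → Y , . )] }  — shift
  I8: { [T → . Y T T], [T → . e T], [T → . e Y], [T → . e], [T → .], [T → Y T . T], [Y → . )], [Y → . Y , )] }  — shift, reduce
  I9: { [T → Y T T .] }  — reduce
  I10: { [Y → Y , ) .] }  — reduce

I4 contains complete items [T → .], [T → e .] — reduce-reduce conflict.
I6 contains complete items [T → .], [T → e Y .] — reduce-reduce conflict.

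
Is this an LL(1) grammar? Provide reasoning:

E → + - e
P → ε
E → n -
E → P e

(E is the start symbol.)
Yes, the grammar is LL(1).

A grammar is LL(1) if for each non-terminal N with multiple productions, the predict sets of those productions are pairwise disjoint, where PREDICT(N → α) = (FIRST(α) \ {ε}) ∪ (FOLLOW(N) if α ⇒* ε).

Relevant sets:
  FIRST(P) = { ε }

For E:
  PREDICT(E → '+' '-' e) = { '+' }
  PREDICT(E → n '-') = { 'n' }
  PREDICT(E → P e) = { 'e' }
P has a single production, so nothing to check there.

All predict sets are disjoint. The grammar IS LL(1).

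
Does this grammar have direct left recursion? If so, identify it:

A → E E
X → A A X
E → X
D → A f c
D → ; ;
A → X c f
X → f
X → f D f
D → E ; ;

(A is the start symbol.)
No direct left recursion

A → E E: starts with E
X → A A X: starts with A
E → X: starts with X
D → A f c: starts with A
D → ; ;: starts with ';'
A → X c f: starts with X
X → f: starts with f
X → f D f: starts with f
D → E ; ;: starts with E

No direct left recursion found.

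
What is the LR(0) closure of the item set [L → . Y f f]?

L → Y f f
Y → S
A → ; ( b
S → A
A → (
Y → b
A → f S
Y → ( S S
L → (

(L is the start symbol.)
To compute CLOSURE, for each item [A → α.Bβ] where B is a non-terminal, add [B → .γ] for all productions B → γ; repeat for the newly added items until nothing changes.

Start with: [L → . Y f f]
  [L → . Y f f] has the dot before Y: add [Y → . S], [Y → . b], [Y → . ( S S]
  [Y → . S] has the dot before S: add [S → . A]
  [S → . A] has the dot before A: add [A → . ; ( b], [A → . (], [A → . f S]
No further items can be added.

CLOSURE = { [A → . (], [A → . ; ( b], [A → . f S], [L → . Y f f], [S → . A], [Y → . ( S S], [Y → . S], [Y → . b] }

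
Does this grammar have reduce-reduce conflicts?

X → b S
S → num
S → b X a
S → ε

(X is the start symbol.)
No reduce-reduce conflicts

A reduce-reduce conflict occurs when an LR(0) state has two complete items [A → α .] and [B → β .] — both call for a reduction, and with no lookahead the parser cannot choose between them.

Augment with X' → X and build the canonical LR(0) collection (I0 = CLOSURE({[X' → . X]}), then GOTO on every symbol after a dot until no new states appear). It has 8 states:
  I0: { [X → . b S], [X' → . X] }  — shift
  I1: { [X' → X .] }  — accept
  I2: { [S → . b X a], [S → . num], [S → .], [X → b . S] }  — shift, reduce
  I3: { [X → b S .] }  — reduce
  I4: { [S → b . X a], [X → . b S] }  — shift
  I5: { [S → num .] }  — reduce
  I6: { [S → b X . a] }  — shift
  I7: { [S → b X a .] }  — reduce

No state contains more than one complete item.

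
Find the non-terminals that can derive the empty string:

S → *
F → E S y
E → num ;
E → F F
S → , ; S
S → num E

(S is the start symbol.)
A non-terminal is nullable if it can derive ε (the empty string): either it has an ε-production, or it has a production whose right-hand side consists entirely of nullable non-terminals.

There are no ε-productions, so no non-terminal can derive ε.
No non-terminals are nullable.

Answer: None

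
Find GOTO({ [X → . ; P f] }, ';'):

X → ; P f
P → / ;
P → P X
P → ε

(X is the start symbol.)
{ [P → . / ;], [P → . P X], [P → .], [X → ; . P f] }

GOTO(I, ';') = CLOSURE({ [A → αX.β] : [A → α.Xβ] ∈ I, X = ';' })

Items with dot before ';', with the dot advanced:
  [X → . ; P f] → [X → ; . P f]
Closure of the advanced items:
  [X → ; . P f] has the dot before P: add [P → . / ;], [P → . P X], [P → .]

GOTO = { [P → . / ;], [P → . P X], [P → .], [X → ; . P f] }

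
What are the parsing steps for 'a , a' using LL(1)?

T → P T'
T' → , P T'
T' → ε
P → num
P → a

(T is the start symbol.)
Stack is shown with the top on the left.

Stack     Input    Action
-------------------------
T $       a , a $  output T → P T'
P T' $    a , a $  output P → a
a T' $    a , a $  match 'a'
T' $      , a $    output T' → , P T'
, P T' $  , a $    match ','
P T' $    a $      output P → a
a T' $    a $      match 'a'
T' $      $        output T' → ε
$         $        accept

The string is accepted.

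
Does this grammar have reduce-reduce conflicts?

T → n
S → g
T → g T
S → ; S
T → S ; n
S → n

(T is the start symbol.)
Augment with T' → T and build the canonical LR(0) collection (I0 = CLOSURE({[T' → . T]}), then GOTO on every symbol after a dot until no new states appear). It has 12 states:
  I0: { [S → . ; S], [S → . g], [S → . n], [T → . S ; n], [T → . g T], [T → . n], [T' → . T] }  — shift
  I1: { [S → . ; S], [S → . g], [S → . n], [S → ; . S] }  — shift
  I2: { [T → S . ; n] }  — shift
  I3: { [T' → T .] }  — accept
  I4: { [S → . ; S], [S → . g], [S → . n], [S → g .], [T → . S ; n], [T → . g T], [T → . n], [T → g . T] }  — shift, reduce
  I5: { [S → n .], [T → n .] }  — 2 reduces
  I6: { [T → g T .] }  — reduce
  I7: { [T → S ; . n] }  — shift
  I8: { [T → S ; n .] }  — reduce
  I9: { [S → ; S .] }  — reduce
  I10: { [S → g .] }  — reduce
  I11: { [S → n .] }  — reduce

I5 contains complete items [S → n .], [T → n .] — reduce-reduce conflict.

Answer: Yes — I5: [S → n .] vs [T → n .]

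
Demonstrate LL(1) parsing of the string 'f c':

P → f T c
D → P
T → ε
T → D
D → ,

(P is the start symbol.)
Stack is shown with the top on the left.

Stack    Input  Action
----------------------
P $      f c $  output P → f T c
f T c $  f c $  match 'f'
T c $    c $    output T → ε
c $      c $    match 'c'
$        $      accept

The string is accepted.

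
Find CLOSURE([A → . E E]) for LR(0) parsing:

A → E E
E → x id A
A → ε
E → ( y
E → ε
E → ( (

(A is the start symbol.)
{ [A → . E E], [E → . ( (], [E → . ( y], [E → . x id A], [E → .] }

Start with: [A → . E E]
  [A → . E E] has the dot before E: add [E → . x id A], [E → . ( y], [E → .], [E → . ( (]
No further items can be added.

CLOSURE = { [A → . E E], [E → . ( (], [E → . ( y], [E → . x id A], [E → .] }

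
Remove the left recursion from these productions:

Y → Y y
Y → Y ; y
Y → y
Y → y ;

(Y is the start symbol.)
Y is directly left-recursive. The standard transformation for
  A → A α₁ | ... | A α_m | β₁ | ... | β_n
is
  A  → β₁ A' | ... | β_n A'
  A' → α₁ A' | ... | α_m A' | ε

Y → y becomes Y → y Y'
Y → y ; becomes Y → y ; Y'
Y → Y y becomes Y' → y Y'
Y → Y ; y becomes Y' → ; y Y'
Add Y' → ε

Resulting grammar:
Y → y Y'
Y → y ; Y'
Y' → y Y'
Y' → ; y Y'
Y' → ε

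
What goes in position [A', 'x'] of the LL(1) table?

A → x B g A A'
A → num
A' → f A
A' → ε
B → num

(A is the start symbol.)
To find M[A', 'x'], we find productions for A' where 'x' is in the predict set (PREDICT(N → α) = (FIRST(α) \ {ε}) ∪ (FOLLOW(N) if α ⇒* ε)).

Relevant sets:
  FOLLOW(A') = { $, 'f' }

A' → f A: PREDICT = { 'f' }
A' → ε: PREDICT = { $, 'f' }

M[A', 'x'] is empty (no production applies)

Answer: Empty (error entry)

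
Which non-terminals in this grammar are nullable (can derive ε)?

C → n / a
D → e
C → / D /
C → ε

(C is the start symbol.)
ε-productions: C → ε
So C is immediately nullable.
No further non-terminal can be added: every production for the remaining non-terminals contains a terminal or a non-nullable non-terminal.
Nullable = { 'C' }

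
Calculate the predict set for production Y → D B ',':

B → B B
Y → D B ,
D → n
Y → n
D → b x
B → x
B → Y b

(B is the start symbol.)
PREDICT(Y → D B ',') = (FIRST(RHS) \ {ε}) ∪ (FOLLOW(Y) if ε ∈ FIRST(RHS), i.e. RHS ⇒* ε)
FIRST(D) = { 'b', 'n' }
FIRST(D B ',') = { 'b', 'n' }
ε ∉ FIRST(D B ','), so FOLLOW(Y) is not added.
PREDICT(Y → D B ',') = { 'b', 'n' }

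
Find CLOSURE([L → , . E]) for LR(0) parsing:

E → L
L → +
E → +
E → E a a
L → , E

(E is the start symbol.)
{ [E → . +], [E → . E a a], [E → . L], [L → , . E], [L → . +], [L → . , E] }

To compute CLOSURE, for each item [A → α.Bβ] where B is a non-terminal, add [B → .γ] for all productions B → γ; repeat for the newly added items until nothing changes.

Start with: [L → , . E]
  [L → , . E] has the dot before E: add [E → . L], [E → . +], [E → . E a a]
  [E → . L] has the dot before L: add [L → . +], [L → . , E]
No further items can be added.

CLOSURE = { [E → . +], [E → . E a a], [E → . L], [L → , . E], [L → . +], [L → . , E] }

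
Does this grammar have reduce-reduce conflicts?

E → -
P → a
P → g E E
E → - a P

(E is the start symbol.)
No reduce-reduce conflicts

A reduce-reduce conflict occurs when an LR(0) state has two complete items [A → α .] and [B → β .] — both call for a reduction, and with no lookahead the parser cannot choose between them.

Augment with E' → E and build the canonical LR(0) collection (I0 = CLOSURE({[E' → . E]}), then GOTO on every symbol after a dot until no new states appear). It has 9 states:
  I0: { [E → . - a P], [E → . -], [E' → . E] }  — shift
  I1: { [E → - . a P], [E → - .] }  — shift, reduce
  I2: { [E' → E .] }  — accept
  I3: { [E → - a . P], [P → . a], [P → . g E E] }  — shift
  I4: { [E → - a P .] }  — reduce
  I5: { [P → a .] }  — reduce
  I6: { [E → . - a P], [E → . -], [P → g . E E] }  — shift
  I7: { [E → . - a P], [E → . -], [P → g E . E] }  — shift
  I8: { [P → g E E .] }  — reduce

No state contains more than one complete item.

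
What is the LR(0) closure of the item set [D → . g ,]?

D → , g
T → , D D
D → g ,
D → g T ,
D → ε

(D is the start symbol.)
{ [D → . g ,] }

To compute CLOSURE, for each item [A → α.Bβ] where B is a non-terminal, add [B → .γ] for all productions B → γ; repeat for the newly added items until nothing changes.

Start with: [D → . g ,]
The dot precedes the terminal g, so nothing is added.

CLOSURE = { [D → . g ,] }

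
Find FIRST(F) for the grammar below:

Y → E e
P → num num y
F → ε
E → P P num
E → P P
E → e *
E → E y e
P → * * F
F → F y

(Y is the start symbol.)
To compute FIRST(F), examine every production with F on the left-hand side, reading each right-hand side left to right until a non-nullable symbol is reached.

From F → ε:
  - ε-production, so ε ∈ FIRST(F)
From F → F y:
  - F is the symbol being defined: contributes nothing new
    F is nullable, so continue to the next symbol
  - y is a terminal: add 'y' and stop

Collecting: FIRST(F) = { 'y', ε }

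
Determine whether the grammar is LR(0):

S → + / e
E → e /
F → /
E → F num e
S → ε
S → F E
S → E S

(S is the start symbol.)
A grammar is LR(0) if no state in the canonical LR(0) collection has:
  - both a shift item (dot before a terminal) and a complete item (shift-reduce conflict), or
  - two or more complete items (reduce-reduce conflict; the accept item [S' → S .] counts as a complete item here).

Augment with S' → S and build the canonical LR(0) collection (I0 = CLOSURE({[S' → . S]}), then GOTO on every symbol after a dot until no new states appear). It has 15 states:
  I0: { [E → . F num e], [E → . e /], [F → . /], [S → . + / e], [S → . E S], [S → . F E], [S → .], [S' → . S] }  — shift, reduce
  I1: { [S → + . / e] }  — shift
  I2: { [F → / .] }  — reduce
  I3: { [E → . F num e], [E → . e /], [F → . /], [S → . + / e], [S → . E S], [S → . F E], [S → .], [S → E . S] }  — shift, reduce
  I4: { [E → . F num e], [E → . e /], [E → F . num e], [F → . /], [S → F . E] }  — shift
  I5: { [S' → S .] }  — accept
  I6: { [E → e . /] }  — shift
  I7: { [E → e / .] }  — reduce
  I8: { [S → F E .] }  — reduce
  I9: { [E → F . num e] }  — shift
  I10: { [E → F num . e] }  — shift
  I11: { [E → F num e .] }  — reduce
  I12: { [S → E S .] }  — reduce
  I13: { [S → + / . e] }  — shift
  I14: { [S → + / e .] }  — reduce

Conflict in state I0:
  Shift-reduce conflict between [S → .] and [E → . e /]
So the grammar is NOT LR(0).

Answer: No. Shift-reduce conflict between [S → .] and [E → . e /]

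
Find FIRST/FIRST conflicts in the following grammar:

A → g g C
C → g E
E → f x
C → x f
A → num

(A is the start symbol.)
Productions for A:
  A → g g C: FIRST = { 'g' }
  A → num: FIRST = { 'num' }
Productions for C:
  C → g E: FIRST = { 'g' }
  C → x f: FIRST = { 'x' }
E has only one production, so no FIRST/FIRST conflict is possible there.

All alternatives of each non-terminal have pairwise disjoint FIRST sets.

Answer: No FIRST/FIRST conflicts.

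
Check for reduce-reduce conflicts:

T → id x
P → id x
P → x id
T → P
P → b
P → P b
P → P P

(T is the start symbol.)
Yes — I7: [P → id x .] vs [T → id x .]; I9: [P → P b .] vs [P → b .]

A reduce-reduce conflict occurs when an LR(0) state has two complete items [A → α .] and [B → β .] — both call for a reduction, and with no lookahead the parser cannot choose between them.

Augment with T' → T and build the canonical LR(0) collection (I0 = CLOSURE({[T' → . T]}), then GOTO on every symbol after a dot until no new states appear). It has 12 states:
  I0: { [P → . P P], [P → . P b], [P → . b], [P → . id x], [P → . x id], [T → . P], [T → . id x], [T' → . T] }  — shift
  I1: { [P → . P P], [P → . P b], [P → . b], [P → . id x], [P → . x id], [P → P . P], [P → P . b], [T → P .] }  — shift, reduce
  I2: { [T' → T .] }  — accept
  I3: { [P → b .] }  — reduce
  I4: { [P → id . x], [T → id . x] }  — shift
  I5: { [P → x . id] }  — shift
  I6: { [P → x id .] }  — reduce
  I7: { [P → id x .], [T → id x .] }  — 2 reduces
  I8: { [P → . P P], [P → . P b], [P → . b], [P → . id x], [P → . x id], [P → P . P], [P → P . b], [P → P P .] }  — shift, reduce
  I9: { [P → P b .], [P → b .] }  — 2 reduces
  I10: { [P → id . x] }  — shift
  I11: { [P → id x .] }  — reduce

I7 contains complete items [P → id x .], [T → id x .] — reduce-reduce conflict.
I9 contains complete items [P → P b .], [P → b .] — reduce-reduce conflict.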